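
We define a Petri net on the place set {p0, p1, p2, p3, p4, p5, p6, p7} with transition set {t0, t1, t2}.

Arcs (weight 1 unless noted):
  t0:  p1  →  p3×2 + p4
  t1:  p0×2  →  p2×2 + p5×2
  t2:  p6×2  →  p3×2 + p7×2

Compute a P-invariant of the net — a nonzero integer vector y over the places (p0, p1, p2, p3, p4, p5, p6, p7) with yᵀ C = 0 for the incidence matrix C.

y = (p0:1, p1:0, p2:1, p3:0, p4:0, p5:0, p6:0, p7:0)

Incidence matrix C (rows=places, cols=transitions):
       t0   t1   t2
   p0   0   -2    0
   p1  -1    0    0
   p2   0    2    0
   p3   2    0    2
   p4   1    0    0
   p5   0    2    0
   p6   0    0   -2
   p7   0    0    2

Candidate y = [1, 0, 1, 0, 0, 0, 0, 0]; check y·C column-wise:
  col t0: 1·0 + 0·-1 + 1·0 + 0·2 + 0·1 = 0
  col t1: 1·-2 + 1·2 + 0·2 = 0
  col t2: 1·0 + 1·0 + 0·2 + 0·-2 + 0·2 = 0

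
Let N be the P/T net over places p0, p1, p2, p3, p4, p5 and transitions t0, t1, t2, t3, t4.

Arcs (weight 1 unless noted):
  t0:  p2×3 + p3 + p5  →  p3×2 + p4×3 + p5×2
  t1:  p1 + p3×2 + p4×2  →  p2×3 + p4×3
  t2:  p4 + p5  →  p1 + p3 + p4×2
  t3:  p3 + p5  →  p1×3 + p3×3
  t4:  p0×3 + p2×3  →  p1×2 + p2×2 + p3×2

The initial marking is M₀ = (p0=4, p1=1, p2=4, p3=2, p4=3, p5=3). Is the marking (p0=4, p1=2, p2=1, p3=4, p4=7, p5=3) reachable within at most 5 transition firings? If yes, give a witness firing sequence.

step 1: fire t0:  (p0=4, p1=1, p2=4, p3=2, p4=3, p5=3) → (p0=4, p1=1, p2=1, p3=3, p4=6, p5=4)
step 2: fire t2:  (p0=4, p1=1, p2=1, p3=3, p4=6, p5=4) → (p0=4, p1=2, p2=1, p3=4, p4=7, p5=3)

YES — reachable via ⟨t0, t2⟩ (2 firings)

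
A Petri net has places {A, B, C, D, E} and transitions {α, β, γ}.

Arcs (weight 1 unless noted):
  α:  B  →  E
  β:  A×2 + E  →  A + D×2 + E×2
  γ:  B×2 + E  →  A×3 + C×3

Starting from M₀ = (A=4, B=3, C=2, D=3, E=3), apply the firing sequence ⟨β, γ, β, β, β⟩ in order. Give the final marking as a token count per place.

step 1: fire β:  (A=4, B=3, C=2, D=3, E=3) → (A=3, B=3, C=2, D=5, E=4)
step 2: fire γ:  (A=3, B=3, C=2, D=5, E=4) → (A=6, B=1, C=5, D=5, E=3)
step 3: fire β:  (A=6, B=1, C=5, D=5, E=3) → (A=5, B=1, C=5, D=7, E=4)
step 4: fire β:  (A=5, B=1, C=5, D=7, E=4) → (A=4, B=1, C=5, D=9, E=5)
step 5: fire β:  (A=4, B=1, C=5, D=9, E=5) → (A=3, B=1, C=5, D=11, E=6)

(A=3, B=1, C=5, D=11, E=6)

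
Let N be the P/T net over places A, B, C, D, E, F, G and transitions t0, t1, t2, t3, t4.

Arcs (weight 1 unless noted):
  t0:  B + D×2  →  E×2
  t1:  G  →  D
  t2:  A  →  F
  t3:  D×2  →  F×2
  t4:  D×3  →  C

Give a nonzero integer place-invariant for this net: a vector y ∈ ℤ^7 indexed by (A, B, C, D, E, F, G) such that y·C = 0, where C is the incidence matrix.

Incidence matrix C (rows=places, cols=transitions):
       t0   t1   t2   t3   t4
    A   0    0   -1    0    0
    B  -1    0    0    0    0
    C   0    0    0    0    1
    D  -2    1    0   -2   -3
    E   2    0    0    0    0
    F   0    0    1    2    0
    G   0   -1    0    0    0

Candidate y = [0, 2, 0, 0, 1, 0, 0]; check y·C column-wise:
  col t0: 2·-1 + 0·-2 + 1·2 = 0
  col t1: 2·0 + 0·1 + 1·0 + 0·-1 = 0
  col t2: 0·-1 + 2·0 + 1·0 + 0·1 = 0
  col t3: 2·0 + 0·-2 + 1·0 + 0·2 = 0
  col t4: 2·0 + 0·1 + 0·-3 + 1·0 = 0

y = (A:0, B:2, C:0, D:0, E:1, F:0, G:0)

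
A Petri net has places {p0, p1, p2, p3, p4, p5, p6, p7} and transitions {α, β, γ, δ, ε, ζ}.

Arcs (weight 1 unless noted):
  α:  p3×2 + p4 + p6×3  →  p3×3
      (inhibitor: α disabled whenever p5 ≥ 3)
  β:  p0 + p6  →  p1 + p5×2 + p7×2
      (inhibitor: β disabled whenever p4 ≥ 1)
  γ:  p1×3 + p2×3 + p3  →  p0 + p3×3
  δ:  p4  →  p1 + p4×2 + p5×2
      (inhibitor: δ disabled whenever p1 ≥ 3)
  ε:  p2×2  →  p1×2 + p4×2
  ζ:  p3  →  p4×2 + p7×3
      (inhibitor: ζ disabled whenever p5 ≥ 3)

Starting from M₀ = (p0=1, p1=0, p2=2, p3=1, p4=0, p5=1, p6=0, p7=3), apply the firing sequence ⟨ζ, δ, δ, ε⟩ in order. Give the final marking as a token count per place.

(p0=1, p1=4, p2=0, p3=0, p4=6, p5=5, p6=0, p7=6)

step 1: fire ζ:  (p0=1, p1=0, p2=2, p3=1, p4=0, p5=1, p6=0, p7=3) → (p0=1, p1=0, p2=2, p3=0, p4=2, p5=1, p6=0, p7=6)
step 2: fire δ:  (p0=1, p1=0, p2=2, p3=0, p4=2, p5=1, p6=0, p7=6) → (p0=1, p1=1, p2=2, p3=0, p4=3, p5=3, p6=0, p7=6)
step 3: fire δ:  (p0=1, p1=1, p2=2, p3=0, p4=3, p5=3, p6=0, p7=6) → (p0=1, p1=2, p2=2, p3=0, p4=4, p5=5, p6=0, p7=6)
step 4: fire ε:  (p0=1, p1=2, p2=2, p3=0, p4=4, p5=5, p6=0, p7=6) → (p0=1, p1=4, p2=0, p3=0, p4=6, p5=5, p6=0, p7=6)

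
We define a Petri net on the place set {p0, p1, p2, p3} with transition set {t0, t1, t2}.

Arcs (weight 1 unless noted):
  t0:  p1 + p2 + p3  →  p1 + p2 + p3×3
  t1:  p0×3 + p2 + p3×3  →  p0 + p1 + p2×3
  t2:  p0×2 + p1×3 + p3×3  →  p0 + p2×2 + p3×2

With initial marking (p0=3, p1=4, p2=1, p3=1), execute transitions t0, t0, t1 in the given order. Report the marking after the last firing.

step 1: fire t0:  (p0=3, p1=4, p2=1, p3=1) → (p0=3, p1=4, p2=1, p3=3)
step 2: fire t0:  (p0=3, p1=4, p2=1, p3=3) → (p0=3, p1=4, p2=1, p3=5)
step 3: fire t1:  (p0=3, p1=4, p2=1, p3=5) → (p0=1, p1=5, p2=3, p3=2)

(p0=1, p1=5, p2=3, p3=2)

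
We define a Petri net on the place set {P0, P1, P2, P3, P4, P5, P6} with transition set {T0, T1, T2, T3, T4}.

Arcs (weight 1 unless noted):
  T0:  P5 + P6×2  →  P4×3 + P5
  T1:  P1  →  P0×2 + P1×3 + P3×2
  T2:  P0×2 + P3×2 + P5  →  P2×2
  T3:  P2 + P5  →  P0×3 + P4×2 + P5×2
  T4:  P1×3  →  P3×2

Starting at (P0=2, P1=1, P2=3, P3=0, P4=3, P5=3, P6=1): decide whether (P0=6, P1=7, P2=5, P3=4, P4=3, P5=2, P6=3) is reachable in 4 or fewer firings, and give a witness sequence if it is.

depth 0: 1 marking
depth 1: 3 markings reached so far
depth 2: 8 markings reached so far
depth 3: 17 markings reached so far
depth 4: 31 markings reached so far
target is not among the 31 markings reachable within 4 steps

NO — not reachable within 4 firings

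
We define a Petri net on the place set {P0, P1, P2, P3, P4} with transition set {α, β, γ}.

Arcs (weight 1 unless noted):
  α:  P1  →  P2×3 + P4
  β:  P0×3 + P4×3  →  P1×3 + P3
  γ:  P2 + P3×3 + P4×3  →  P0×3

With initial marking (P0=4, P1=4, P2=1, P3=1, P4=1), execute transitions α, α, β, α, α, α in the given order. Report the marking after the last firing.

(P0=1, P1=2, P2=16, P3=2, P4=3)

step 1: fire α:  (P0=4, P1=4, P2=1, P3=1, P4=1) → (P0=4, P1=3, P2=4, P3=1, P4=2)
step 2: fire α:  (P0=4, P1=3, P2=4, P3=1, P4=2) → (P0=4, P1=2, P2=7, P3=1, P4=3)
step 3: fire β:  (P0=4, P1=2, P2=7, P3=1, P4=3) → (P0=1, P1=5, P2=7, P3=2, P4=0)
step 4: fire α:  (P0=1, P1=5, P2=7, P3=2, P4=0) → (P0=1, P1=4, P2=10, P3=2, P4=1)
step 5: fire α:  (P0=1, P1=4, P2=10, P3=2, P4=1) → (P0=1, P1=3, P2=13, P3=2, P4=2)
step 6: fire α:  (P0=1, P1=3, P2=13, P3=2, P4=2) → (P0=1, P1=2, P2=16, P3=2, P4=3)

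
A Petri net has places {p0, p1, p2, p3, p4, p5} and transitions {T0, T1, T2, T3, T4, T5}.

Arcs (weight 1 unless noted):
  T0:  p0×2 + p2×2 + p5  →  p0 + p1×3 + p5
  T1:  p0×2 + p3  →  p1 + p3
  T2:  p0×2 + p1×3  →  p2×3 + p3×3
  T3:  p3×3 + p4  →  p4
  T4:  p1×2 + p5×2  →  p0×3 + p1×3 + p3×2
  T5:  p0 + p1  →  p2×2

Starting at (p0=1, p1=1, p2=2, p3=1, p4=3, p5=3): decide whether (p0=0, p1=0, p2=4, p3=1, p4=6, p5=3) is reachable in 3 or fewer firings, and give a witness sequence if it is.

depth 0: 1 marking
depth 1: 2 markings reached so far
depth 2: 2 markings reached so far
(frontier empty at depth 2; search complete)
target is not among the 2 markings reachable within 3 steps

NO — not reachable within 3 firings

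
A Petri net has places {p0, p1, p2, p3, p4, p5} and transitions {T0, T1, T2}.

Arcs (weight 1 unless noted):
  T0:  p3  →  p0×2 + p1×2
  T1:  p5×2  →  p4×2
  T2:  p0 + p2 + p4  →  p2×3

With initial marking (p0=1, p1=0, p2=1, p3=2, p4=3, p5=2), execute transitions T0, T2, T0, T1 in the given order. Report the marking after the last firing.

step 1: fire T0:  (p0=1, p1=0, p2=1, p3=2, p4=3, p5=2) → (p0=3, p1=2, p2=1, p3=1, p4=3, p5=2)
step 2: fire T2:  (p0=3, p1=2, p2=1, p3=1, p4=3, p5=2) → (p0=2, p1=2, p2=3, p3=1, p4=2, p5=2)
step 3: fire T0:  (p0=2, p1=2, p2=3, p3=1, p4=2, p5=2) → (p0=4, p1=4, p2=3, p3=0, p4=2, p5=2)
step 4: fire T1:  (p0=4, p1=4, p2=3, p3=0, p4=2, p5=2) → (p0=4, p1=4, p2=3, p3=0, p4=4, p5=0)

(p0=4, p1=4, p2=3, p3=0, p4=4, p5=0)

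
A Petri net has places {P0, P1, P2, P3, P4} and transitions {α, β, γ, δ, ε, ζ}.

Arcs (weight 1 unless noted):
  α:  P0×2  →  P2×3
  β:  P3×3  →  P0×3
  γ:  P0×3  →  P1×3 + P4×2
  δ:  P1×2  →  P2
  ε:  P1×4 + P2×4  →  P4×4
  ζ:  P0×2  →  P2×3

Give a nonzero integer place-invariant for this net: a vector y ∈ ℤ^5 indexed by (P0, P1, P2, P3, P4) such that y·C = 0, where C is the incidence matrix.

y = (P0:3, P1:1, P2:2, P3:3, P4:3)

Incidence matrix C (rows=places, cols=transitions):
        α    β    γ    δ    ε    ζ
   P0  -2    3   -3    0    0   -2
   P1   0    0    3   -2   -4    0
   P2   3    0    0    1   -4    3
   P3   0   -3    0    0    0    0
   P4   0    0    2    0    4    0

Candidate y = [3, 1, 2, 3, 3]; check y·C column-wise:
  col α: 3·-2 + 1·0 + 2·3 + 3·0 + 3·0 = 0
  col β: 3·3 + 1·0 + 2·0 + 3·-3 + 3·0 = 0
  col γ: 3·-3 + 1·3 + 2·0 + 3·0 + 3·2 = 0
  col δ: 3·0 + 1·-2 + 2·1 + 3·0 + 3·0 = 0
  col ε: 3·0 + 1·-4 + 2·-4 + 3·0 + 3·4 = 0
  col ζ: 3·-2 + 1·0 + 2·3 + 3·0 + 3·0 = 0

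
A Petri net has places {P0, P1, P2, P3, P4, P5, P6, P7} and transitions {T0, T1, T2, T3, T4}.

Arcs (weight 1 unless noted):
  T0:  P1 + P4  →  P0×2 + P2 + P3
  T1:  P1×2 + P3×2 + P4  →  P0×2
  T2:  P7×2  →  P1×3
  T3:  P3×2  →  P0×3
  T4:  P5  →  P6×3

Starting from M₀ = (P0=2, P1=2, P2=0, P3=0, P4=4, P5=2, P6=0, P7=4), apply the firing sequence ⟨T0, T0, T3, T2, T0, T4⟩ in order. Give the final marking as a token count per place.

(P0=11, P1=2, P2=3, P3=1, P4=1, P5=1, P6=3, P7=2)

step 1: fire T0:  (P0=2, P1=2, P2=0, P3=0, P4=4, P5=2, P6=0, P7=4) → (P0=4, P1=1, P2=1, P3=1, P4=3, P5=2, P6=0, P7=4)
step 2: fire T0:  (P0=4, P1=1, P2=1, P3=1, P4=3, P5=2, P6=0, P7=4) → (P0=6, P1=0, P2=2, P3=2, P4=2, P5=2, P6=0, P7=4)
step 3: fire T3:  (P0=6, P1=0, P2=2, P3=2, P4=2, P5=2, P6=0, P7=4) → (P0=9, P1=0, P2=2, P3=0, P4=2, P5=2, P6=0, P7=4)
step 4: fire T2:  (P0=9, P1=0, P2=2, P3=0, P4=2, P5=2, P6=0, P7=4) → (P0=9, P1=3, P2=2, P3=0, P4=2, P5=2, P6=0, P7=2)
step 5: fire T0:  (P0=9, P1=3, P2=2, P3=0, P4=2, P5=2, P6=0, P7=2) → (P0=11, P1=2, P2=3, P3=1, P4=1, P5=2, P6=0, P7=2)
step 6: fire T4:  (P0=11, P1=2, P2=3, P3=1, P4=1, P5=2, P6=0, P7=2) → (P0=11, P1=2, P2=3, P3=1, P4=1, P5=1, P6=3, P7=2)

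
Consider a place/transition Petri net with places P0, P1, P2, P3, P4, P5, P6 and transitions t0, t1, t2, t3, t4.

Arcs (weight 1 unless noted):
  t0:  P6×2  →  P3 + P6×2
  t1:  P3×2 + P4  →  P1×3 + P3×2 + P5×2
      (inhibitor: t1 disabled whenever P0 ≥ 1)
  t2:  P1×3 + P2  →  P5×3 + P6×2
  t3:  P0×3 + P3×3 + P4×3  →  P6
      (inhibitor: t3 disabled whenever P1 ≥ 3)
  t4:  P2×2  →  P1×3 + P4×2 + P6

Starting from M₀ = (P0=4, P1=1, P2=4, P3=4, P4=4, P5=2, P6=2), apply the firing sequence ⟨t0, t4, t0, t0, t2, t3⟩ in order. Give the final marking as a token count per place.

step 1: fire t0:  (P0=4, P1=1, P2=4, P3=4, P4=4, P5=2, P6=2) → (P0=4, P1=1, P2=4, P3=5, P4=4, P5=2, P6=2)
step 2: fire t4:  (P0=4, P1=1, P2=4, P3=5, P4=4, P5=2, P6=2) → (P0=4, P1=4, P2=2, P3=5, P4=6, P5=2, P6=3)
step 3: fire t0:  (P0=4, P1=4, P2=2, P3=5, P4=6, P5=2, P6=3) → (P0=4, P1=4, P2=2, P3=6, P4=6, P5=2, P6=3)
step 4: fire t0:  (P0=4, P1=4, P2=2, P3=6, P4=6, P5=2, P6=3) → (P0=4, P1=4, P2=2, P3=7, P4=6, P5=2, P6=3)
step 5: fire t2:  (P0=4, P1=4, P2=2, P3=7, P4=6, P5=2, P6=3) → (P0=4, P1=1, P2=1, P3=7, P4=6, P5=5, P6=5)
step 6: fire t3:  (P0=4, P1=1, P2=1, P3=7, P4=6, P5=5, P6=5) → (P0=1, P1=1, P2=1, P3=4, P4=3, P5=5, P6=6)

(P0=1, P1=1, P2=1, P3=4, P4=3, P5=5, P6=6)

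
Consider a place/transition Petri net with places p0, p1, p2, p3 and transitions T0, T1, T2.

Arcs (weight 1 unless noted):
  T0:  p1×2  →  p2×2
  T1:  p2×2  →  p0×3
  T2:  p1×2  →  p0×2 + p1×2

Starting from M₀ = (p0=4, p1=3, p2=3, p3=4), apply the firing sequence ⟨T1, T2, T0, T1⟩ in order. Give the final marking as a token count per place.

(p0=12, p1=1, p2=1, p3=4)

step 1: fire T1:  (p0=4, p1=3, p2=3, p3=4) → (p0=7, p1=3, p2=1, p3=4)
step 2: fire T2:  (p0=7, p1=3, p2=1, p3=4) → (p0=9, p1=3, p2=1, p3=4)
step 3: fire T0:  (p0=9, p1=3, p2=1, p3=4) → (p0=9, p1=1, p2=3, p3=4)
step 4: fire T1:  (p0=9, p1=1, p2=3, p3=4) → (p0=12, p1=1, p2=1, p3=4)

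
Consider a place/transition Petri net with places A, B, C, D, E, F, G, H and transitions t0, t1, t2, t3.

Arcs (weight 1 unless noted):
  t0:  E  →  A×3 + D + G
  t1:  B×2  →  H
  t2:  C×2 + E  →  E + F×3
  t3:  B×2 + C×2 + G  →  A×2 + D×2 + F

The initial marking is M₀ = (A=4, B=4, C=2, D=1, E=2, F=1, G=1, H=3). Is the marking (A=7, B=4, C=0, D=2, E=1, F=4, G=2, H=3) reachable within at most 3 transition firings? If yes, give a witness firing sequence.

step 1: fire t0:  (A=4, B=4, C=2, D=1, E=2, F=1, G=1, H=3) → (A=7, B=4, C=2, D=2, E=1, F=1, G=2, H=3)
step 2: fire t2:  (A=7, B=4, C=2, D=2, E=1, F=1, G=2, H=3) → (A=7, B=4, C=0, D=2, E=1, F=4, G=2, H=3)

YES — reachable via ⟨t0, t2⟩ (2 firings)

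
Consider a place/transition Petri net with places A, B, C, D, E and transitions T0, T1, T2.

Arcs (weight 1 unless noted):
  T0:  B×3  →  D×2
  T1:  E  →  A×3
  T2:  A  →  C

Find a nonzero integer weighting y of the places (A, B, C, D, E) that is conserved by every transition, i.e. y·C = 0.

Incidence matrix C (rows=places, cols=transitions):
       T0   T1   T2
    A   0    3   -1
    B  -3    0    0
    C   0    0    1
    D   2    0    0
    E   0   -1    0

Candidate y = [0, 2, 0, 3, 0]; check y·C column-wise:
  col T0: 2·-3 + 3·2 = 0
  col T1: 0·3 + 2·0 + 3·0 + 0·-1 = 0
  col T2: 0·-1 + 2·0 + 0·1 + 3·0 = 0

y = (A:0, B:2, C:0, D:3, E:0)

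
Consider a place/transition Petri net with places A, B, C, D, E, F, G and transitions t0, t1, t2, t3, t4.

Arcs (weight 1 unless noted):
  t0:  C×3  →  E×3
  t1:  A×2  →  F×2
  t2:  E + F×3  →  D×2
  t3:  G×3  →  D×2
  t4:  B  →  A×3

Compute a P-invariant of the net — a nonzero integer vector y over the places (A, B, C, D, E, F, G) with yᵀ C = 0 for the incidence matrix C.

Incidence matrix C (rows=places, cols=transitions):
       t0   t1   t2   t3   t4
    A   0   -2    0    0    3
    B   0    0    0    0   -1
    C  -3    0    0    0    0
    D   0    0    2    2    0
    E   3    0   -1    0    0
    F   0    2   -3    0    0
    G   0    0    0   -3    0

Candidate y = [1, 3, -3, 0, -3, 1, 0]; check y·C column-wise:
  col t0: 1·0 + 3·0 + -3·-3 + -3·3 + 1·0 = 0
  col t1: 1·-2 + 3·0 + -3·0 + -3·0 + 1·2 = 0
  col t2: 1·0 + 3·0 + -3·0 + 0·2 + -3·-1 + 1·-3 = 0
  col t3: 1·0 + 3·0 + -3·0 + 0·2 + -3·0 + 1·0 + 0·-3 = 0
  col t4: 1·3 + 3·-1 + -3·0 + -3·0 + 1·0 = 0

y = (A:1, B:3, C:-3, D:0, E:-3, F:1, G:0)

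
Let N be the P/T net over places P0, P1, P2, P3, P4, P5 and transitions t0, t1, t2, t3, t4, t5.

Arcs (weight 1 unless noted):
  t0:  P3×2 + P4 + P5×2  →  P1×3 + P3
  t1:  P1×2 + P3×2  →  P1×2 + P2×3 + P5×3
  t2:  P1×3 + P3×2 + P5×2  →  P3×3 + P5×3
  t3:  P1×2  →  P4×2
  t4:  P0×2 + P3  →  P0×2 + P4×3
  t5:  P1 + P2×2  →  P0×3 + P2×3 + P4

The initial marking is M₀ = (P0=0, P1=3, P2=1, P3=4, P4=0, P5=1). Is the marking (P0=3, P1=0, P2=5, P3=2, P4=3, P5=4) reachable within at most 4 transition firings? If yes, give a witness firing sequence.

step 1: fire t1:  (P0=0, P1=3, P2=1, P3=4, P4=0, P5=1) → (P0=0, P1=3, P2=4, P3=2, P4=0, P5=4)
step 2: fire t3:  (P0=0, P1=3, P2=4, P3=2, P4=0, P5=4) → (P0=0, P1=1, P2=4, P3=2, P4=2, P5=4)
step 3: fire t5:  (P0=0, P1=1, P2=4, P3=2, P4=2, P5=4) → (P0=3, P1=0, P2=5, P3=2, P4=3, P5=4)

YES — reachable via ⟨t1, t3, t5⟩ (3 firings)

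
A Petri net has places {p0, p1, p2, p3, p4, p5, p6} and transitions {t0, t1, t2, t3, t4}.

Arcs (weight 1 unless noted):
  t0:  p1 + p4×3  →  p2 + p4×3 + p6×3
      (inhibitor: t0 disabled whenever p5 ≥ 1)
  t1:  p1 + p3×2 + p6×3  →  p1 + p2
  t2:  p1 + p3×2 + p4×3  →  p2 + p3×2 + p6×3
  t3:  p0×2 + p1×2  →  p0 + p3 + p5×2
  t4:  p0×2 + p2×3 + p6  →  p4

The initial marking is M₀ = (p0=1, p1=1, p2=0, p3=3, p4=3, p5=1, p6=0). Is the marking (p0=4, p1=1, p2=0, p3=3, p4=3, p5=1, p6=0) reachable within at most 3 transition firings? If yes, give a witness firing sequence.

depth 0: 1 marking
depth 1: 2 markings reached so far
depth 2: 2 markings reached so far
(frontier empty at depth 2; search complete)
target is not among the 2 markings reachable within 3 steps

NO — not reachable within 3 firings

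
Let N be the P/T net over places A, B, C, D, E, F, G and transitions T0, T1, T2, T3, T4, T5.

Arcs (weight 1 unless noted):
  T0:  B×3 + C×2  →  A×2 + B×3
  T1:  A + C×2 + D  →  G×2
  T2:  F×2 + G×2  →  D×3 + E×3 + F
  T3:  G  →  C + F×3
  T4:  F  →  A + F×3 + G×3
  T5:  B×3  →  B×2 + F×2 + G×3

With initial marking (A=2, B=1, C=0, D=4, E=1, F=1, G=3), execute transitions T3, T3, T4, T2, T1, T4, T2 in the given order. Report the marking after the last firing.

step 1: fire T3:  (A=2, B=1, C=0, D=4, E=1, F=1, G=3) → (A=2, B=1, C=1, D=4, E=1, F=4, G=2)
step 2: fire T3:  (A=2, B=1, C=1, D=4, E=1, F=4, G=2) → (A=2, B=1, C=2, D=4, E=1, F=7, G=1)
step 3: fire T4:  (A=2, B=1, C=2, D=4, E=1, F=7, G=1) → (A=3, B=1, C=2, D=4, E=1, F=9, G=4)
step 4: fire T2:  (A=3, B=1, C=2, D=4, E=1, F=9, G=4) → (A=3, B=1, C=2, D=7, E=4, F=8, G=2)
step 5: fire T1:  (A=3, B=1, C=2, D=7, E=4, F=8, G=2) → (A=2, B=1, C=0, D=6, E=4, F=8, G=4)
step 6: fire T4:  (A=2, B=1, C=0, D=6, E=4, F=8, G=4) → (A=3, B=1, C=0, D=6, E=4, F=10, G=7)
step 7: fire T2:  (A=3, B=1, C=0, D=6, E=4, F=10, G=7) → (A=3, B=1, C=0, D=9, E=7, F=9, G=5)

(A=3, B=1, C=0, D=9, E=7, F=9, G=5)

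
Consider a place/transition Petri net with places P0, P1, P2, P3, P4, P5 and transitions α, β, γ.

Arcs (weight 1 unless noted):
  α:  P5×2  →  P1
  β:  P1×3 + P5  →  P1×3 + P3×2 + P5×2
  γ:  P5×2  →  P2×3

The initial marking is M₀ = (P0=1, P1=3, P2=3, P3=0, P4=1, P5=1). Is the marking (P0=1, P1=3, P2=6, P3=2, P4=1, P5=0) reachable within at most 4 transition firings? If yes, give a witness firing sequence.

YES — reachable via ⟨β, γ⟩ (2 firings)

step 1: fire β:  (P0=1, P1=3, P2=3, P3=0, P4=1, P5=1) → (P0=1, P1=3, P2=3, P3=2, P4=1, P5=2)
step 2: fire γ:  (P0=1, P1=3, P2=3, P3=2, P4=1, P5=2) → (P0=1, P1=3, P2=6, P3=2, P4=1, P5=0)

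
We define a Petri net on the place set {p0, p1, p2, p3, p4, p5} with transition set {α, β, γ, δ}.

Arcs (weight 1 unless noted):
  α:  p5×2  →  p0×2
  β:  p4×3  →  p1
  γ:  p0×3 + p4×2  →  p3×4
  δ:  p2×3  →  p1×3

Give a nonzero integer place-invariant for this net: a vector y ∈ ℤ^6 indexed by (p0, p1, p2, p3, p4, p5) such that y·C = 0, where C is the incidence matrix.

Incidence matrix C (rows=places, cols=transitions):
        α    β    γ    δ
   p0   2    0   -3    0
   p1   0    1    0    3
   p2   0    0    0   -3
   p3   0    0    4    0
   p4   0   -3   -2    0
   p5  -2    0    0    0

Candidate y = [0, 6, 6, 1, 2, 0]; check y·C column-wise:
  col α: 0·2 + 6·0 + 6·0 + 1·0 + 2·0 + 0·-2 = 0
  col β: 6·1 + 6·0 + 1·0 + 2·-3 = 0
  col γ: 0·-3 + 6·0 + 6·0 + 1·4 + 2·-2 = 0
  col δ: 6·3 + 6·-3 + 1·0 + 2·0 = 0

y = (p0:0, p1:6, p2:6, p3:1, p4:2, p5:0)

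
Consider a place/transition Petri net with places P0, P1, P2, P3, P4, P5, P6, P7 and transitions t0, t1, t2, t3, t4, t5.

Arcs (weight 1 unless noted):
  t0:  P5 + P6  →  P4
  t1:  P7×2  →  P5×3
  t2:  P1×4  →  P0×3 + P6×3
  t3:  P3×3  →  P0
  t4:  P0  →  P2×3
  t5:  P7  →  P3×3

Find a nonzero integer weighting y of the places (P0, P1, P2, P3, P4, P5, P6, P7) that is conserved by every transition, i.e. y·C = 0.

Incidence matrix C (rows=places, cols=transitions):
       t0   t1   t2   t3   t4   t5
   P0   0    0    3    1   -1    0
   P1   0    0   -4    0    0    0
   P2   0    0    0    0    3    0
   P3   0    0    0   -3    0    3
   P4   1    0    0    0    0    0
   P5  -1    3    0    0    0    0
   P6  -1    0    3    0    0    0
   P7   0   -2    0    0    0   -1

Candidate y = [0, 3, 0, 0, 4, 0, 4, 0]; check y·C column-wise:
  col t0: 3·0 + 4·1 + 0·-1 + 4·-1 = 0
  col t1: 3·0 + 4·0 + 0·3 + 4·0 + 0·-2 = 0
  col t2: 0·3 + 3·-4 + 4·0 + 4·3 = 0
  col t3: 0·1 + 3·0 + 0·-3 + 4·0 + 4·0 = 0
  col t4: 0·-1 + 3·0 + 0·3 + 4·0 + 4·0 = 0
  col t5: 3·0 + 0·3 + 4·0 + 4·0 + 0·-1 = 0

y = (P0:0, P1:3, P2:0, P3:0, P4:4, P5:0, P6:4, P7:0)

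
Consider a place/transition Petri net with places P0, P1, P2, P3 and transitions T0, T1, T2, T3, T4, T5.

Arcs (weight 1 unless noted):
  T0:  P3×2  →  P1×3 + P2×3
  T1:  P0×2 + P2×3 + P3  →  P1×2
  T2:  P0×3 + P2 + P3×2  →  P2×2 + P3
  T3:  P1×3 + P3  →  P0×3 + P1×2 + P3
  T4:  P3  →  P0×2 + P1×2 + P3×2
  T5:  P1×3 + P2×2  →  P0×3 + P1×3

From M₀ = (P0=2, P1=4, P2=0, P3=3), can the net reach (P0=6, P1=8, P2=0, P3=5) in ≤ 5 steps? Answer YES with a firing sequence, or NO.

YES — reachable via ⟨T4, T4⟩ (2 firings)

step 1: fire T4:  (P0=2, P1=4, P2=0, P3=3) → (P0=4, P1=6, P2=0, P3=4)
step 2: fire T4:  (P0=4, P1=6, P2=0, P3=4) → (P0=6, P1=8, P2=0, P3=5)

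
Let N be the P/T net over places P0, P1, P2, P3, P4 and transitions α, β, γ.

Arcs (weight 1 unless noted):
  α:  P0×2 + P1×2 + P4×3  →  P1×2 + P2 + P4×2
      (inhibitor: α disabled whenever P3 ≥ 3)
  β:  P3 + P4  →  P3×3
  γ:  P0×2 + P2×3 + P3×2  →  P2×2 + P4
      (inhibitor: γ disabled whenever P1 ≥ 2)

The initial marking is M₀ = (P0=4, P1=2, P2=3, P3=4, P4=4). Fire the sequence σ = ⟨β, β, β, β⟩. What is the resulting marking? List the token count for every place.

(P0=4, P1=2, P2=3, P3=12, P4=0)

step 1: fire β:  (P0=4, P1=2, P2=3, P3=4, P4=4) → (P0=4, P1=2, P2=3, P3=6, P4=3)
step 2: fire β:  (P0=4, P1=2, P2=3, P3=6, P4=3) → (P0=4, P1=2, P2=3, P3=8, P4=2)
step 3: fire β:  (P0=4, P1=2, P2=3, P3=8, P4=2) → (P0=4, P1=2, P2=3, P3=10, P4=1)
step 4: fire β:  (P0=4, P1=2, P2=3, P3=10, P4=1) → (P0=4, P1=2, P2=3, P3=12, P4=0)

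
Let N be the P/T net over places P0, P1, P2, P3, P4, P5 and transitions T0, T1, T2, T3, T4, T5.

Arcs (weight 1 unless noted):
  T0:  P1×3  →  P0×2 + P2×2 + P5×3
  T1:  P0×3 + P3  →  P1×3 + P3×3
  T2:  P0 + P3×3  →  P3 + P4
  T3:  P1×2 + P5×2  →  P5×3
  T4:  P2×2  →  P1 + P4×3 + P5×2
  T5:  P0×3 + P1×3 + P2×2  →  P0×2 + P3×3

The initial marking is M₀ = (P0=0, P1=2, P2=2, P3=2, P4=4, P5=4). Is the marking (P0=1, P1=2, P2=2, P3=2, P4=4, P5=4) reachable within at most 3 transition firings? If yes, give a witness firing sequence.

NO — not reachable within 3 firings

depth 0: 1 marking
depth 1: 3 markings reached so far
depth 2: 5 markings reached so far
depth 3: 6 markings reached so far
target is not among the 6 markings reachable within 3 steps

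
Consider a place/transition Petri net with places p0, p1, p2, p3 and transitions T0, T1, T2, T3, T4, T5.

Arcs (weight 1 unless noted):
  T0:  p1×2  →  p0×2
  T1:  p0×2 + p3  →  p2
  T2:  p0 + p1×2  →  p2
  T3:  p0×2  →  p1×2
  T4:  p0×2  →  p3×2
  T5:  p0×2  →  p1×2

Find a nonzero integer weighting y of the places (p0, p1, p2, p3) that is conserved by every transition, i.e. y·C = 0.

y = (p0:1, p1:1, p2:3, p3:1)

Incidence matrix C (rows=places, cols=transitions):
       T0   T1   T2   T3   T4   T5
   p0   2   -2   -1   -2   -2   -2
   p1  -2    0   -2    2    0    2
   p2   0    1    1    0    0    0
   p3   0   -1    0    0    2    0

Candidate y = [1, 1, 3, 1]; check y·C column-wise:
  col T0: 1·2 + 1·-2 + 3·0 + 1·0 = 0
  col T1: 1·-2 + 1·0 + 3·1 + 1·-1 = 0
  col T2: 1·-1 + 1·-2 + 3·1 + 1·0 = 0
  col T3: 1·-2 + 1·2 + 3·0 + 1·0 = 0
  col T4: 1·-2 + 1·0 + 3·0 + 1·2 = 0
  col T5: 1·-2 + 1·2 + 3·0 + 1·0 = 0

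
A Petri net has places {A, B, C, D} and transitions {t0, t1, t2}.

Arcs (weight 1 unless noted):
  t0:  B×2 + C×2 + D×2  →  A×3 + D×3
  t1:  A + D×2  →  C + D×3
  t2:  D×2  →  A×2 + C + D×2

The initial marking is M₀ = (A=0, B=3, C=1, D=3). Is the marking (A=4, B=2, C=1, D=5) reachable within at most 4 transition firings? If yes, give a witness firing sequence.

depth 0: 1 marking
depth 1: 2 markings reached so far
depth 2: 5 markings reached so far
depth 3: 10 markings reached so far
depth 4: 16 markings reached so far
target is not among the 16 markings reachable within 4 steps

NO — not reachable within 4 firings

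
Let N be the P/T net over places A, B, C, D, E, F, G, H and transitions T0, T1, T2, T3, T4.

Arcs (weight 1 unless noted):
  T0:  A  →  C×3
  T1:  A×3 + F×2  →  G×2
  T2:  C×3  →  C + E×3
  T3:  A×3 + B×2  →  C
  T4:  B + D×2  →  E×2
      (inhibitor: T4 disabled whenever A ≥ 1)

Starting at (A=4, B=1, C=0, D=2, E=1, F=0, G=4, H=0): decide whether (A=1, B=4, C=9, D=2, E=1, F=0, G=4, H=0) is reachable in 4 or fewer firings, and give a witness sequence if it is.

NO — not reachable within 4 firings

depth 0: 1 marking
depth 1: 2 markings reached so far
depth 2: 4 markings reached so far
depth 3: 6 markings reached so far
depth 4: 9 markings reached so far
target is not among the 9 markings reachable within 4 steps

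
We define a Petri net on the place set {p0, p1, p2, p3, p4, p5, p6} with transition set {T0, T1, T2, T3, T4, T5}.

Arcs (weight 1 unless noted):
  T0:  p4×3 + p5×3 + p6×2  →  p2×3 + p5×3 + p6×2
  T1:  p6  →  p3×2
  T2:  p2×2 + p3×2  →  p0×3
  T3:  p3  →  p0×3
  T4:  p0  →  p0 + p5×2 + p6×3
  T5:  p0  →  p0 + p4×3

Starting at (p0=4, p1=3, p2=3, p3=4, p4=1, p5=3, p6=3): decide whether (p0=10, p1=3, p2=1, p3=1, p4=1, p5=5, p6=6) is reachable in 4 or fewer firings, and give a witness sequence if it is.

YES — reachable via ⟨T2, T3, T4⟩ (3 firings)

step 1: fire T2:  (p0=4, p1=3, p2=3, p3=4, p4=1, p5=3, p6=3) → (p0=7, p1=3, p2=1, p3=2, p4=1, p5=3, p6=3)
step 2: fire T3:  (p0=7, p1=3, p2=1, p3=2, p4=1, p5=3, p6=3) → (p0=10, p1=3, p2=1, p3=1, p4=1, p5=3, p6=3)
step 3: fire T4:  (p0=10, p1=3, p2=1, p3=1, p4=1, p5=3, p6=3) → (p0=10, p1=3, p2=1, p3=1, p4=1, p5=5, p6=6)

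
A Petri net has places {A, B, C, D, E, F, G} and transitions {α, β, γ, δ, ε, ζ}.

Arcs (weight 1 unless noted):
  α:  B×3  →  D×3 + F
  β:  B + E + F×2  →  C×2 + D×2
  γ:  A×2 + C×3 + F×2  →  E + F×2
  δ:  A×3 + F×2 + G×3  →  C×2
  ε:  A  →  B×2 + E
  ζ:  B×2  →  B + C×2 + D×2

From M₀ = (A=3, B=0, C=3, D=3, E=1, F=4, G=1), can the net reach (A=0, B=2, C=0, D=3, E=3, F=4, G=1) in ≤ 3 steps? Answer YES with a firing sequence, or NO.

YES — reachable via ⟨γ, ε⟩ (2 firings)

step 1: fire γ:  (A=3, B=0, C=3, D=3, E=1, F=4, G=1) → (A=1, B=0, C=0, D=3, E=2, F=4, G=1)
step 2: fire ε:  (A=1, B=0, C=0, D=3, E=2, F=4, G=1) → (A=0, B=2, C=0, D=3, E=3, F=4, G=1)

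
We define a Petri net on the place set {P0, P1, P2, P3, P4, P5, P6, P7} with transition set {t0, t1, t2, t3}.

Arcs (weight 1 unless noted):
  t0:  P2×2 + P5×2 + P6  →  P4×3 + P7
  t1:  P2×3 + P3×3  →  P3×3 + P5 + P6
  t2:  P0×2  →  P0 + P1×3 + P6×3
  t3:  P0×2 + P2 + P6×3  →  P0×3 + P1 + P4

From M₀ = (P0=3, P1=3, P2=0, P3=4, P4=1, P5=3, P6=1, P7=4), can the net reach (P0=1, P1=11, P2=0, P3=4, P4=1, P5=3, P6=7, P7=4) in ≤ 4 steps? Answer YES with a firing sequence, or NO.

depth 0: 1 marking
depth 1: 2 markings reached so far
depth 2: 3 markings reached so far
depth 3: 3 markings reached so far
(frontier empty at depth 3; search complete)
target is not among the 3 markings reachable within 4 steps

NO — not reachable within 4 firings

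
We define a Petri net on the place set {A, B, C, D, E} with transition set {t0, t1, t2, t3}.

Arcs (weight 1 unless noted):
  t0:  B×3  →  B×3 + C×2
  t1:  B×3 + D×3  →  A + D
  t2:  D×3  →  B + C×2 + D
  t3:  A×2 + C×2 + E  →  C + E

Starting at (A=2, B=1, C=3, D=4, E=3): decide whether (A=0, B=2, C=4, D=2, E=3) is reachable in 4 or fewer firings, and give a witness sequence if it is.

YES — reachable via ⟨t2, t3⟩ (2 firings)

step 1: fire t2:  (A=2, B=1, C=3, D=4, E=3) → (A=2, B=2, C=5, D=2, E=3)
step 2: fire t3:  (A=2, B=2, C=5, D=2, E=3) → (A=0, B=2, C=4, D=2, E=3)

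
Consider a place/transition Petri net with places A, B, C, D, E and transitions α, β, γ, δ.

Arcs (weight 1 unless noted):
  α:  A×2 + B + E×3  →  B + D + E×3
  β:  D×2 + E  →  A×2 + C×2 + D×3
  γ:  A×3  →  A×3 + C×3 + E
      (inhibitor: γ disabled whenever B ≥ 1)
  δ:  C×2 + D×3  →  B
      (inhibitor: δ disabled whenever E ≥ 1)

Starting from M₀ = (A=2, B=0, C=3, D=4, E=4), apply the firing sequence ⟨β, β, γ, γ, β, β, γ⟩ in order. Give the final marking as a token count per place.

step 1: fire β:  (A=2, B=0, C=3, D=4, E=4) → (A=4, B=0, C=5, D=5, E=3)
step 2: fire β:  (A=4, B=0, C=5, D=5, E=3) → (A=6, B=0, C=7, D=6, E=2)
step 3: fire γ:  (A=6, B=0, C=7, D=6, E=2) → (A=6, B=0, C=10, D=6, E=3)
step 4: fire γ:  (A=6, B=0, C=10, D=6, E=3) → (A=6, B=0, C=13, D=6, E=4)
step 5: fire β:  (A=6, B=0, C=13, D=6, E=4) → (A=8, B=0, C=15, D=7, E=3)
step 6: fire β:  (A=8, B=0, C=15, D=7, E=3) → (A=10, B=0, C=17, D=8, E=2)
step 7: fire γ:  (A=10, B=0, C=17, D=8, E=2) → (A=10, B=0, C=20, D=8, E=3)

(A=10, B=0, C=20, D=8, E=3)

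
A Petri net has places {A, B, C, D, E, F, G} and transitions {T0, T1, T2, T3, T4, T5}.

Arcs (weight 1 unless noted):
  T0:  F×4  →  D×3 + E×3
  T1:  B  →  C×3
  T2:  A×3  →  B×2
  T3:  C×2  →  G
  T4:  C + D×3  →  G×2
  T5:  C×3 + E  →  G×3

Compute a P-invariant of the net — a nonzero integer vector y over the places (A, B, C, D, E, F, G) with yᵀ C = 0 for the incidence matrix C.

Incidence matrix C (rows=places, cols=transitions):
       T0   T1   T2   T3   T4   T5
    A   0    0   -3    0    0    0
    B   0   -1    2    0    0    0
    C   0    3    0   -2   -1   -3
    D   3    0    0    0   -3    0
    E   3    0    0    0    0   -1
    F  -4    0    0    0    0    0
    G   0    0    0    1    2    3

Candidate y = [2, 3, 1, 1, 3, 3, 2]; check y·C column-wise:
  col T0: 2·0 + 3·0 + 1·0 + 1·3 + 3·3 + 3·-4 + 2·0 = 0
  col T1: 2·0 + 3·-1 + 1·3 + 1·0 + 3·0 + 3·0 + 2·0 = 0
  col T2: 2·-3 + 3·2 + 1·0 + 1·0 + 3·0 + 3·0 + 2·0 = 0
  col T3: 2·0 + 3·0 + 1·-2 + 1·0 + 3·0 + 3·0 + 2·1 = 0
  col T4: 2·0 + 3·0 + 1·-1 + 1·-3 + 3·0 + 3·0 + 2·2 = 0
  col T5: 2·0 + 3·0 + 1·-3 + 1·0 + 3·-1 + 3·0 + 2·3 = 0

y = (A:2, B:3, C:1, D:1, E:3, F:3, G:2)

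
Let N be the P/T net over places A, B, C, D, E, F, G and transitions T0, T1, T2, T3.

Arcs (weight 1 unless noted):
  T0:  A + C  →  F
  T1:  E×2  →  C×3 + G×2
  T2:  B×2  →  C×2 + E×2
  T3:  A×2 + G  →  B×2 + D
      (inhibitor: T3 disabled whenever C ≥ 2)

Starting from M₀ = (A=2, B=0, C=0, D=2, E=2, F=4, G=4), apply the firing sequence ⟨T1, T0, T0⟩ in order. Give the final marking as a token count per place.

step 1: fire T1:  (A=2, B=0, C=0, D=2, E=2, F=4, G=4) → (A=2, B=0, C=3, D=2, E=0, F=4, G=6)
step 2: fire T0:  (A=2, B=0, C=3, D=2, E=0, F=4, G=6) → (A=1, B=0, C=2, D=2, E=0, F=5, G=6)
step 3: fire T0:  (A=1, B=0, C=2, D=2, E=0, F=5, G=6) → (A=0, B=0, C=1, D=2, E=0, F=6, G=6)

(A=0, B=0, C=1, D=2, E=0, F=6, G=6)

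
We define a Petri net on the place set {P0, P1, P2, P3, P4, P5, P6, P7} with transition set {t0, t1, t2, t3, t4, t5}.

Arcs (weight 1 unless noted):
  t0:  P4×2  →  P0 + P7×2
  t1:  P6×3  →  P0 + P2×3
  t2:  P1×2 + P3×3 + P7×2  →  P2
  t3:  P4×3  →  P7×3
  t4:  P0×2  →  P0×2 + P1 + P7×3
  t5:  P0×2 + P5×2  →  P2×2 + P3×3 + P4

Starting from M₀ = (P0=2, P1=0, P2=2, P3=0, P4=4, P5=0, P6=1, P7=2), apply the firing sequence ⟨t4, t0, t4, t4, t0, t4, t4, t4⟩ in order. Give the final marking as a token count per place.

step 1: fire t4:  (P0=2, P1=0, P2=2, P3=0, P4=4, P5=0, P6=1, P7=2) → (P0=2, P1=1, P2=2, P3=0, P4=4, P5=0, P6=1, P7=5)
step 2: fire t0:  (P0=2, P1=1, P2=2, P3=0, P4=4, P5=0, P6=1, P7=5) → (P0=3, P1=1, P2=2, P3=0, P4=2, P5=0, P6=1, P7=7)
step 3: fire t4:  (P0=3, P1=1, P2=2, P3=0, P4=2, P5=0, P6=1, P7=7) → (P0=3, P1=2, P2=2, P3=0, P4=2, P5=0, P6=1, P7=10)
step 4: fire t4:  (P0=3, P1=2, P2=2, P3=0, P4=2, P5=0, P6=1, P7=10) → (P0=3, P1=3, P2=2, P3=0, P4=2, P5=0, P6=1, P7=13)
step 5: fire t0:  (P0=3, P1=3, P2=2, P3=0, P4=2, P5=0, P6=1, P7=13) → (P0=4, P1=3, P2=2, P3=0, P4=0, P5=0, P6=1, P7=15)
step 6: fire t4:  (P0=4, P1=3, P2=2, P3=0, P4=0, P5=0, P6=1, P7=15) → (P0=4, P1=4, P2=2, P3=0, P4=0, P5=0, P6=1, P7=18)
step 7: fire t4:  (P0=4, P1=4, P2=2, P3=0, P4=0, P5=0, P6=1, P7=18) → (P0=4, P1=5, P2=2, P3=0, P4=0, P5=0, P6=1, P7=21)
step 8: fire t4:  (P0=4, P1=5, P2=2, P3=0, P4=0, P5=0, P6=1, P7=21) → (P0=4, P1=6, P2=2, P3=0, P4=0, P5=0, P6=1, P7=24)

(P0=4, P1=6, P2=2, P3=0, P4=0, P5=0, P6=1, P7=24)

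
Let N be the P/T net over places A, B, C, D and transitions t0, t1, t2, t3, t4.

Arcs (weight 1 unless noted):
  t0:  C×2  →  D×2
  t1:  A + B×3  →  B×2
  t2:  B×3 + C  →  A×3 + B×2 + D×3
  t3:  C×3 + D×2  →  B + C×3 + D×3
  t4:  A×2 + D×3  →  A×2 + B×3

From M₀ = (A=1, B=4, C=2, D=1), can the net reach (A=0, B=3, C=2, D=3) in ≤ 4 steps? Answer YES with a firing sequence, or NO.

NO — not reachable within 4 firings

depth 0: 1 marking
depth 1: 4 markings reached so far
depth 2: 8 markings reached so far
depth 3: 10 markings reached so far
depth 4: 13 markings reached so far
target is not among the 13 markings reachable within 4 steps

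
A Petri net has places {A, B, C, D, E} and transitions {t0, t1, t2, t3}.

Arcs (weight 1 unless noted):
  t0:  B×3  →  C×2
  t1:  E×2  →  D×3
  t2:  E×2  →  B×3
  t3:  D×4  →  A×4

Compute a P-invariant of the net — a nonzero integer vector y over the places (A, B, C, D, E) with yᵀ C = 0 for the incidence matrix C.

y = (A:2, B:2, C:3, D:2, E:3)

Incidence matrix C (rows=places, cols=transitions):
       t0   t1   t2   t3
    A   0    0    0    4
    B  -3    0    3    0
    C   2    0    0    0
    D   0    3    0   -4
    E   0   -2   -2    0

Candidate y = [2, 2, 3, 2, 3]; check y·C column-wise:
  col t0: 2·0 + 2·-3 + 3·2 + 2·0 + 3·0 = 0
  col t1: 2·0 + 2·0 + 3·0 + 2·3 + 3·-2 = 0
  col t2: 2·0 + 2·3 + 3·0 + 2·0 + 3·-2 = 0
  col t3: 2·4 + 2·0 + 3·0 + 2·-4 + 3·0 = 0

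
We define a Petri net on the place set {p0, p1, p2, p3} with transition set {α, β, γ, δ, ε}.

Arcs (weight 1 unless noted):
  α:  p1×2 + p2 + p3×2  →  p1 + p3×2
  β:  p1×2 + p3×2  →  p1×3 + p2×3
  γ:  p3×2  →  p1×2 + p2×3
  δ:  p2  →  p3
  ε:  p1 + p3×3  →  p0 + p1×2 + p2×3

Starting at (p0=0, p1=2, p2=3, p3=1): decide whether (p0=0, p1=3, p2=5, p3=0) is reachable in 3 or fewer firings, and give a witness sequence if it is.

step 1: fire δ:  (p0=0, p1=2, p2=3, p3=1) → (p0=0, p1=2, p2=2, p3=2)
step 2: fire β:  (p0=0, p1=2, p2=2, p3=2) → (p0=0, p1=3, p2=5, p3=0)

YES — reachable via ⟨δ, β⟩ (2 firings)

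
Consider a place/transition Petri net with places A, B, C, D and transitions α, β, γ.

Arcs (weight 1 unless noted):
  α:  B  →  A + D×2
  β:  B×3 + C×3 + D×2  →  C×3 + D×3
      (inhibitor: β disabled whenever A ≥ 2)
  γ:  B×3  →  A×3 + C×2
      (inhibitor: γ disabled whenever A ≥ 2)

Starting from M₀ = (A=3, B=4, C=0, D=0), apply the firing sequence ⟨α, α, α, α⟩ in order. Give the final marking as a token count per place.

(A=7, B=0, C=0, D=8)

step 1: fire α:  (A=3, B=4, C=0, D=0) → (A=4, B=3, C=0, D=2)
step 2: fire α:  (A=4, B=3, C=0, D=2) → (A=5, B=2, C=0, D=4)
step 3: fire α:  (A=5, B=2, C=0, D=4) → (A=6, B=1, C=0, D=6)
step 4: fire α:  (A=6, B=1, C=0, D=6) → (A=7, B=0, C=0, D=8)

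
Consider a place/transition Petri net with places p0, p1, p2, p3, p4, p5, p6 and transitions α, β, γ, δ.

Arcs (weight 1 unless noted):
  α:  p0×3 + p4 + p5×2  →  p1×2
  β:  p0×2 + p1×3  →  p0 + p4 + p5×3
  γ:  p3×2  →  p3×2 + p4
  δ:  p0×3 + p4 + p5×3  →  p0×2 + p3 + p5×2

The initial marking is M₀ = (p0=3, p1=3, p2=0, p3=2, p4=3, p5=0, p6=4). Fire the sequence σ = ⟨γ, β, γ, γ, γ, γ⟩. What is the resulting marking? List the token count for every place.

(p0=2, p1=0, p2=0, p3=2, p4=9, p5=3, p6=4)

step 1: fire γ:  (p0=3, p1=3, p2=0, p3=2, p4=3, p5=0, p6=4) → (p0=3, p1=3, p2=0, p3=2, p4=4, p5=0, p6=4)
step 2: fire β:  (p0=3, p1=3, p2=0, p3=2, p4=4, p5=0, p6=4) → (p0=2, p1=0, p2=0, p3=2, p4=5, p5=3, p6=4)
step 3: fire γ:  (p0=2, p1=0, p2=0, p3=2, p4=5, p5=3, p6=4) → (p0=2, p1=0, p2=0, p3=2, p4=6, p5=3, p6=4)
step 4: fire γ:  (p0=2, p1=0, p2=0, p3=2, p4=6, p5=3, p6=4) → (p0=2, p1=0, p2=0, p3=2, p4=7, p5=3, p6=4)
step 5: fire γ:  (p0=2, p1=0, p2=0, p3=2, p4=7, p5=3, p6=4) → (p0=2, p1=0, p2=0, p3=2, p4=8, p5=3, p6=4)
step 6: fire γ:  (p0=2, p1=0, p2=0, p3=2, p4=8, p5=3, p6=4) → (p0=2, p1=0, p2=0, p3=2, p4=9, p5=3, p6=4)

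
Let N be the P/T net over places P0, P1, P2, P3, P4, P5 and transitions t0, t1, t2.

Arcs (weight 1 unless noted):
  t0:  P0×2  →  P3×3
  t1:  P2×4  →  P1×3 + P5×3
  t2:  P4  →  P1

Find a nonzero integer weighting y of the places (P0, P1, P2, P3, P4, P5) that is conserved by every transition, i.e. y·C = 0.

y = (P0:3, P1:0, P2:0, P3:2, P4:0, P5:0)

Incidence matrix C (rows=places, cols=transitions):
       t0   t1   t2
   P0  -2    0    0
   P1   0    3    1
   P2   0   -4    0
   P3   3    0    0
   P4   0    0   -1
   P5   0    3    0

Candidate y = [3, 0, 0, 2, 0, 0]; check y·C column-wise:
  col t0: 3·-2 + 2·3 = 0
  col t1: 3·0 + 0·3 + 0·-4 + 2·0 + 0·3 = 0
  col t2: 3·0 + 0·1 + 2·0 + 0·-1 = 0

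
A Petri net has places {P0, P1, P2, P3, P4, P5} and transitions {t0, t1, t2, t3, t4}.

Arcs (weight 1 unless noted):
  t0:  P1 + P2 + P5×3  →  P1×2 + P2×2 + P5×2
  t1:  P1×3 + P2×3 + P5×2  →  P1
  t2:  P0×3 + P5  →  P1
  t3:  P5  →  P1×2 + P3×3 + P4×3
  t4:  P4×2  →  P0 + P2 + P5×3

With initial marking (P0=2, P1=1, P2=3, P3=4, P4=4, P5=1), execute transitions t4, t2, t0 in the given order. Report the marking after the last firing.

step 1: fire t4:  (P0=2, P1=1, P2=3, P3=4, P4=4, P5=1) → (P0=3, P1=1, P2=4, P3=4, P4=2, P5=4)
step 2: fire t2:  (P0=3, P1=1, P2=4, P3=4, P4=2, P5=4) → (P0=0, P1=2, P2=4, P3=4, P4=2, P5=3)
step 3: fire t0:  (P0=0, P1=2, P2=4, P3=4, P4=2, P5=3) → (P0=0, P1=3, P2=5, P3=4, P4=2, P5=2)

(P0=0, P1=3, P2=5, P3=4, P4=2, P5=2)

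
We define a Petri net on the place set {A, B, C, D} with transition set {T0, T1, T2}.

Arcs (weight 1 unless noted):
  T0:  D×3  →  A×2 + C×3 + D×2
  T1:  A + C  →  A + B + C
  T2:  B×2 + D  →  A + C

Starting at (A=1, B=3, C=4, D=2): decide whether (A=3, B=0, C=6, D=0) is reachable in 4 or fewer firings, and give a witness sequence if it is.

YES — reachable via ⟨T1, T2, T2⟩ (3 firings)

step 1: fire T1:  (A=1, B=3, C=4, D=2) → (A=1, B=4, C=4, D=2)
step 2: fire T2:  (A=1, B=4, C=4, D=2) → (A=2, B=2, C=5, D=1)
step 3: fire T2:  (A=2, B=2, C=5, D=1) → (A=3, B=0, C=6, D=0)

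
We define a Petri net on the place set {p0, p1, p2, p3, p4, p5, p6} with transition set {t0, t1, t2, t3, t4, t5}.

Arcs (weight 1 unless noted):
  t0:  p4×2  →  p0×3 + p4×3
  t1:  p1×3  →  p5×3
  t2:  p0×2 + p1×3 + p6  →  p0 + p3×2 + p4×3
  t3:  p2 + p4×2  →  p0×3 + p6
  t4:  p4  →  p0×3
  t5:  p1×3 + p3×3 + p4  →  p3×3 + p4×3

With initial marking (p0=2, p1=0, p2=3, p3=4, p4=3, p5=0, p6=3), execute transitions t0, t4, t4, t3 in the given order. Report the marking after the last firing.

(p0=14, p1=0, p2=2, p3=4, p4=0, p5=0, p6=4)

step 1: fire t0:  (p0=2, p1=0, p2=3, p3=4, p4=3, p5=0, p6=3) → (p0=5, p1=0, p2=3, p3=4, p4=4, p5=0, p6=3)
step 2: fire t4:  (p0=5, p1=0, p2=3, p3=4, p4=4, p5=0, p6=3) → (p0=8, p1=0, p2=3, p3=4, p4=3, p5=0, p6=3)
step 3: fire t4:  (p0=8, p1=0, p2=3, p3=4, p4=3, p5=0, p6=3) → (p0=11, p1=0, p2=3, p3=4, p4=2, p5=0, p6=3)
step 4: fire t3:  (p0=11, p1=0, p2=3, p3=4, p4=2, p5=0, p6=3) → (p0=14, p1=0, p2=2, p3=4, p4=0, p5=0, p6=4)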